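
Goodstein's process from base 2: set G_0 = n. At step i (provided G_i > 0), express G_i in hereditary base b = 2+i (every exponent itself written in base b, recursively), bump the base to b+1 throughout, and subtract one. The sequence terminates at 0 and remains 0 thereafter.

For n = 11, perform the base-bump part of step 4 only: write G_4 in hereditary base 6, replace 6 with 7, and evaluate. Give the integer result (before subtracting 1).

5764802

[0] 11 ≡ 2^(2 + 1) + 2 + 1 (base 2). Lift 3: 85. −1: 84.
[1] 84 ≡ 3^(3 + 1) + 3 (base 3). Lift 4: 1028. −1: 1027.
[2] 1027 ≡ 4^(4 + 1) + 3 (base 4). Lift 5: 15628. −1: 15627.
[3] 15627 ≡ 5^(5 + 1) + 2 (base 5). Lift 6: 279938. −1: 279937.
[4] 279937 ≡ 6^(6 + 1) + 1 (base 6). Lift 7: 5764802. −1: 5764801.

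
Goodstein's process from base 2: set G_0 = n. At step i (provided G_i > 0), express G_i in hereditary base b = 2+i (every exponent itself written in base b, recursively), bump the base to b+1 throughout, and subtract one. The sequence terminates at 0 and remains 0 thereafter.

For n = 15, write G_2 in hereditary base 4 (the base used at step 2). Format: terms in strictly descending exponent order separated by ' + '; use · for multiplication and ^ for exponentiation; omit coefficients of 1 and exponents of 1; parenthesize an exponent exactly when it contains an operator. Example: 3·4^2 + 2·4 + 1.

15 —HB2→ 2^(2 + 1) + 2^2 + 2 + 1 —bump→ 3^(3 + 1) + 3^3 + 3 + 1 = 112 —(−1)→ 111
111 —HB3→ 3^(3 + 1) + 3^3 + 3 —bump→ 4^(4 + 1) + 4^4 + 4 = 1284 —(−1)→ 1283
1283 —HB4→ 4^(4 + 1) + 4^4 + 3 —bump→ 5^(5 + 1) + 5^5 + 3 = 18753 —(−1)→ 18752

4^(4 + 1) + 4^4 + 3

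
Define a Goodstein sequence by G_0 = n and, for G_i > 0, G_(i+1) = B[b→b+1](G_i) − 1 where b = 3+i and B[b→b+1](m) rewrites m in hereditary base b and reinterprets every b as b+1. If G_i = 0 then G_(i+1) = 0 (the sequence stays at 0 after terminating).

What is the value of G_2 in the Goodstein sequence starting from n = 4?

base 3: 4 = 3 + 1; at 4: 4 + 1 = 5; next = 4
base 4: 4 = 4; at 5: 5 = 5; next = 4

4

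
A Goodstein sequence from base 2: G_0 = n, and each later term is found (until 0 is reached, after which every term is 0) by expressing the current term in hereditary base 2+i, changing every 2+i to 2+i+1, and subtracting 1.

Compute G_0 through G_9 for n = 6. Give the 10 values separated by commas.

6, 29, 257, 3125, 46655, 98039, 187243, 332147, 555551, 885775

(0) 6|_2 = 2^2 + 2 ↦ 3^3 + 3|_3 = 30 ⇒ 29
(1) 29|_3 = 3^3 + 2 ↦ 4^4 + 2|_4 = 258 ⇒ 257
(2) 257|_4 = 4^4 + 1 ↦ 5^5 + 1|_5 = 3126 ⇒ 3125
(3) 3125|_5 = 5^5 ↦ 6^6|_6 = 46656 ⇒ 46655
(4) 46655|_6 = 5·6^5 + 5·6^4 + 5·6^3 + 5·6^2 + 5·6 + 5 ↦ 5·7^5 + 5·7^4 + 5·7^3 + 5·7^2 + 5·7 + 5|_7 = 98040 ⇒ 98039
(5) 98039|_7 = 5·7^5 + 5·7^4 + 5·7^3 + 5·7^2 + 5·7 + 4 ↦ 5·8^5 + 5·8^4 + 5·8^3 + 5·8^2 + 5·8 + 4|_8 = 187244 ⇒ 187243
(6) 187243|_8 = 5·8^5 + 5·8^4 + 5·8^3 + 5·8^2 + 5·8 + 3 ↦ 5·9^5 + 5·9^4 + 5·9^3 + 5·9^2 + 5·9 + 3|_9 = 332148 ⇒ 332147
(7) 332147|_9 = 5·9^5 + 5·9^4 + 5·9^3 + 5·9^2 + 5·9 + 2 ↦ 5·10^5 + 5·10^4 + 5·10^3 + 5·10^2 + 5·10 + 2|_10 = 555552 ⇒ 555551
(8) 555551|_10 = 5·10^5 + 5·10^4 + 5·10^3 + 5·10^2 + 5·10 + 1 ↦ 5·11^5 + 5·11^4 + 5·11^3 + 5·11^2 + 5·11 + 1|_11 = 885776 ⇒ 885775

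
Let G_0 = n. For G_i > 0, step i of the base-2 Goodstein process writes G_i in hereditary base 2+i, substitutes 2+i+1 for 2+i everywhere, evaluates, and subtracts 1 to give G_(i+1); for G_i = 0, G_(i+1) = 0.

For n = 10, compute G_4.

279935

[0] 10 ≡ 2^(2 + 1) + 2 (base 2). Lift 3: 84. −1: 83.
[1] 83 ≡ 3^(3 + 1) + 2 (base 3). Lift 4: 1026. −1: 1025.
[2] 1025 ≡ 4^(4 + 1) + 1 (base 4). Lift 5: 15626. −1: 15625.
[3] 15625 ≡ 5^(5 + 1) (base 5). Lift 6: 279936. −1: 279935.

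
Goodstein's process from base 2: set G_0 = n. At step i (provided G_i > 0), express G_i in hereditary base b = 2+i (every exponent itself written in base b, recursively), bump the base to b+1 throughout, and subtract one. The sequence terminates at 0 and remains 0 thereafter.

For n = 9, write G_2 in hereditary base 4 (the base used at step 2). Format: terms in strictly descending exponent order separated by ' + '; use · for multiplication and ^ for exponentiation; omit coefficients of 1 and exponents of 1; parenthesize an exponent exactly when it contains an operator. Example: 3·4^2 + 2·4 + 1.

3·4^4 + 3·4^3 + 3·4^2 + 3·4 + 3

base 2: 9 = 2^(2 + 1) + 1; at 3: 3^(3 + 1) + 1 = 82; next = 81
base 3: 81 = 3^(3 + 1); at 4: 4^(4 + 1) = 1024; next = 1023
base 4: 1023 = 3·4^4 + 3·4^3 + 3·4^2 + 3·4 + 3; at 5: 3·5^5 + 3·5^3 + 3·5^2 + 3·5 + 3 = 9843; next = 9842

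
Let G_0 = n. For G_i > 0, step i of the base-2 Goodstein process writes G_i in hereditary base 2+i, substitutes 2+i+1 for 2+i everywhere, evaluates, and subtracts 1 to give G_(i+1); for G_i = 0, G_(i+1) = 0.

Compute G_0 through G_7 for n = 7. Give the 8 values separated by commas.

7, 30, 259, 3127, 46657, 823543, 16777215, 37665879

G_0 = 7. HB_2(7) = 2^2 + 2 + 1. Bump = 31. G_1 = 30.
G_1 = 30. HB_3(30) = 3^3 + 3. Bump = 260. G_2 = 259.
G_2 = 259. HB_4(259) = 4^4 + 3. Bump = 3128. G_3 = 3127.
G_3 = 3127. HB_5(3127) = 5^5 + 2. Bump = 46658. G_4 = 46657.
G_4 = 46657. HB_6(46657) = 6^6 + 1. Bump = 823544. G_5 = 823543.
G_5 = 823543. HB_7(823543) = 7^7. Bump = 16777216. G_6 = 16777215.
G_6 = 16777215. HB_8(16777215) = 7·8^7 + 7·8^6 + 7·8^5 + 7·8^4 + 7·8^3 + 7·8^2 + 7·8 + 7. Bump = 37665880. G_7 = 37665879.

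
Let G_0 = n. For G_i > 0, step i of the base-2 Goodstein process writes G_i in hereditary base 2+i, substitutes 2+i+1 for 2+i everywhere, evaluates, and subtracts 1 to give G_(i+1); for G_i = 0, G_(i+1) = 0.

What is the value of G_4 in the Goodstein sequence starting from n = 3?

(0) 3|_2 = 2 + 1 ↦ 3 + 1|_3 = 4 ⇒ 3
(1) 3|_3 = 3 ↦ 4|_4 = 4 ⇒ 3
(2) 3|_4 = 3 ↦ 3|_5 = 3 ⇒ 2
(3) 2|_5 = 2 ↦ 2|_6 = 2 ⇒ 1
(4) 1|_6 = 1 ↦ 1|_7 = 1 ⇒ 0

1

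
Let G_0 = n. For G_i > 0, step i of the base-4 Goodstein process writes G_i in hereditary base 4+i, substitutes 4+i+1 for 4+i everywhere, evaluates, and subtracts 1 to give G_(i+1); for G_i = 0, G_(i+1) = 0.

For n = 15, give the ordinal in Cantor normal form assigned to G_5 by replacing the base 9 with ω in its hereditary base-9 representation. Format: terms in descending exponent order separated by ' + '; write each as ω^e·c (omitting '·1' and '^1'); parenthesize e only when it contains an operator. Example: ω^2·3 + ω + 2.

ω·2 + 6

G_0=15  [base 4] 3·4 + 3  →[4↦5]→  3·5 + 3 = 18  −1 ⇒ G_1=17
G_1=17  [base 5] 3·5 + 2  →[5↦6]→  3·6 + 2 = 20  −1 ⇒ G_2=19
G_2=19  [base 6] 3·6 + 1  →[6↦7]→  3·7 + 1 = 22  −1 ⇒ G_3=21
G_3=21  [base 7] 3·7  →[7↦8]→  3·8 = 24  −1 ⇒ G_4=23
G_4=23  [base 8] 2·8 + 7  →[8↦9]→  2·9 + 7 = 25  −1 ⇒ G_5=24
G_5=24  [base 9] 2·9 + 6  →[9↦10]→  2·10 + 6 = 26  −1 ⇒ G_6=25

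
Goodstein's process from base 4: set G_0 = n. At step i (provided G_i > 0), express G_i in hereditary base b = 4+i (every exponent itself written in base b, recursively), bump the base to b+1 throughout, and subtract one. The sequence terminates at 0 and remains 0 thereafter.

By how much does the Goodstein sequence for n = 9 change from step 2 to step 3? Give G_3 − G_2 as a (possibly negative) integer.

0

i=0: 9 = 2·4 + 1 (b=4); 4→5: 2·5 + 1 = 11; 11−1 = 10
i=1: 10 = 2·5 (b=5); 5→6: 2·6 = 12; 12−1 = 11
i=2: 11 = 6 + 5 (b=6); 6→7: 7 + 5 = 12; 12−1 = 11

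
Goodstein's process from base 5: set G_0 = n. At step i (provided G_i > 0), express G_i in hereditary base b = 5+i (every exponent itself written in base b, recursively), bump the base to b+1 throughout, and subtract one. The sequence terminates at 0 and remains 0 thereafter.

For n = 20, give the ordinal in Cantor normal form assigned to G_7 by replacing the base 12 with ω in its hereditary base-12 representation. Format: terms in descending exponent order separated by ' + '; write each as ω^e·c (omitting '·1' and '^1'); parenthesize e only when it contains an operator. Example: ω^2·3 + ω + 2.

ω·2 + 11

[0] 20 ≡ 4·5 (base 5). Lift 6: 24. −1: 23.
[1] 23 ≡ 3·6 + 5 (base 6). Lift 7: 26. −1: 25.
[2] 25 ≡ 3·7 + 4 (base 7). Lift 8: 28. −1: 27.
[3] 27 ≡ 3·8 + 3 (base 8). Lift 9: 30. −1: 29.
[4] 29 ≡ 3·9 + 2 (base 9). Lift 10: 32. −1: 31.
[5] 31 ≡ 3·10 + 1 (base 10). Lift 11: 34. −1: 33.
[6] 33 ≡ 3·11 (base 11). Lift 12: 36. −1: 35.
[7] 35 ≡ 2·12 + 11 (base 12). Lift 13: 37. −1: 36.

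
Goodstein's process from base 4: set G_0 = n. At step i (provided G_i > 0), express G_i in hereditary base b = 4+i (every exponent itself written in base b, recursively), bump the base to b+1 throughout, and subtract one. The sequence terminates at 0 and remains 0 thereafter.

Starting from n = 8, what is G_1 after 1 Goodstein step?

G_0 = 8. HB_4(8) = 2·4. Bump = 10. G_1 = 9.
G_1 = 9. HB_5(9) = 5 + 4. Bump = 10. G_2 = 9.

9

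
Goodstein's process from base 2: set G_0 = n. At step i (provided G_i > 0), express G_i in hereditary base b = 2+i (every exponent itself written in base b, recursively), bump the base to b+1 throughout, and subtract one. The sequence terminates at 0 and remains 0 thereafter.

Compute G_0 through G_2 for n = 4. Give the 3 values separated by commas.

4, 26, 41

step 0: 4 = 2^2; sub 3 for 2: 3^3; = 27; G_1 = 27−1 = 26
step 1: 26 = 2·3^2 + 2·3 + 2; sub 4 for 3: 2·4^2 + 2·4 + 2; = 42; G_2 = 42−1 = 41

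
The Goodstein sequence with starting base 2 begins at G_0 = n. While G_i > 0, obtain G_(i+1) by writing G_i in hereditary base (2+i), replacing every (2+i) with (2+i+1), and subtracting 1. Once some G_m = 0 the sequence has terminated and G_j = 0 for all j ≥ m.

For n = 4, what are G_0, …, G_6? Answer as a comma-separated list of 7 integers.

G_0 = 4. HB_2(4) = 2^2. Bump = 27. G_1 = 26.
G_1 = 26. HB_3(26) = 2·3^2 + 2·3 + 2. Bump = 42. G_2 = 41.
G_2 = 41. HB_4(41) = 2·4^2 + 2·4 + 1. Bump = 61. G_3 = 60.
G_3 = 60. HB_5(60) = 2·5^2 + 2·5. Bump = 84. G_4 = 83.
G_4 = 83. HB_6(83) = 2·6^2 + 6 + 5. Bump = 110. G_5 = 109.
G_5 = 109. HB_7(109) = 2·7^2 + 7 + 4. Bump = 140. G_6 = 139.

4, 26, 41, 60, 83, 109, 139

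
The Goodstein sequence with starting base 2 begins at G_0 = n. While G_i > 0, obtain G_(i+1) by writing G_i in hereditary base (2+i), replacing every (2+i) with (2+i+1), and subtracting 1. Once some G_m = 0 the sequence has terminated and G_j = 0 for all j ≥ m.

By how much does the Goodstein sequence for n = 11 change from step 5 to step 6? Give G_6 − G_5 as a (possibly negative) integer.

(0) 11|_2 = 2^(2 + 1) + 2 + 1 ↦ 3^(3 + 1) + 3 + 1|_3 = 85 ⇒ 84
(1) 84|_3 = 3^(3 + 1) + 3 ↦ 4^(4 + 1) + 4|_4 = 1028 ⇒ 1027
(2) 1027|_4 = 4^(4 + 1) + 3 ↦ 5^(5 + 1) + 3|_5 = 15628 ⇒ 15627
(3) 15627|_5 = 5^(5 + 1) + 2 ↦ 6^(6 + 1) + 2|_6 = 279938 ⇒ 279937
(4) 279937|_6 = 6^(6 + 1) + 1 ↦ 7^(7 + 1) + 1|_7 = 5764802 ⇒ 5764801
(5) 5764801|_7 = 7^(7 + 1) ↦ 8^(8 + 1)|_8 = 134217728 ⇒ 134217727

128452926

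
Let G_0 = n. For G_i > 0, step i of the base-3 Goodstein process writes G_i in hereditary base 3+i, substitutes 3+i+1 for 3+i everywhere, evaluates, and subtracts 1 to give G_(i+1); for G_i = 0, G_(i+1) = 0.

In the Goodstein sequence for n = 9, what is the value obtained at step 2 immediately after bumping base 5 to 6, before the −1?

[0] 9 ≡ 3^2 (base 3). Lift 4: 16. −1: 15.
[1] 15 ≡ 3·4 + 3 (base 4). Lift 5: 18. −1: 17.

20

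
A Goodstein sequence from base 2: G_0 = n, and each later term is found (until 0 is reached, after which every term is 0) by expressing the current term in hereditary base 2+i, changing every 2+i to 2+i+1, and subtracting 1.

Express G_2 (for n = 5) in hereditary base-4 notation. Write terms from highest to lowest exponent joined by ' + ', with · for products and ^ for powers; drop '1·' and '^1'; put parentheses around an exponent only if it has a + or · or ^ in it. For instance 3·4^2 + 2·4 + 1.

5 —HB2→ 2^2 + 1 —bump→ 3^3 + 1 = 28 —(−1)→ 27
27 —HB3→ 3^3 —bump→ 4^4 = 256 —(−1)→ 255
255 —HB4→ 3·4^3 + 3·4^2 + 3·4 + 3 —bump→ 3·5^3 + 3·5^2 + 3·5 + 3 = 468 —(−1)→ 467

3·4^3 + 3·4^2 + 3·4 + 3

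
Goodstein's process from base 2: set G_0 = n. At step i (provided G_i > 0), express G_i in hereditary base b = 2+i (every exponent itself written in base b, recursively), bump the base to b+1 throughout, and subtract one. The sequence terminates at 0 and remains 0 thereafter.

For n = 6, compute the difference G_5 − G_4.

base 2: 6 = 2^2 + 2; at 3: 3^3 + 3 = 30; next = 29
base 3: 29 = 3^3 + 2; at 4: 4^4 + 2 = 258; next = 257
base 4: 257 = 4^4 + 1; at 5: 5^5 + 1 = 3126; next = 3125
base 5: 3125 = 5^5; at 6: 6^6 = 46656; next = 46655
base 6: 46655 = 5·6^5 + 5·6^4 + 5·6^3 + 5·6^2 + 5·6 + 5; at 7: 5·7^5 + 5·7^4 + 5·7^3 + 5·7^2 + 5·7 + 5 = 98040; next = 98039

51384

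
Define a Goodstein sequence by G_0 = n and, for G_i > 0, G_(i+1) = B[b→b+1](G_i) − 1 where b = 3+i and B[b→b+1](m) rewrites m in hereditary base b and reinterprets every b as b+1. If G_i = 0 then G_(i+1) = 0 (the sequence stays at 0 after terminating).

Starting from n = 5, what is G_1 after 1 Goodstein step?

G_0 = 5. HB_3(5) = 3 + 2. Bump = 6. G_1 = 5.
G_1 = 5. HB_4(5) = 4 + 1. Bump = 6. G_2 = 5.

5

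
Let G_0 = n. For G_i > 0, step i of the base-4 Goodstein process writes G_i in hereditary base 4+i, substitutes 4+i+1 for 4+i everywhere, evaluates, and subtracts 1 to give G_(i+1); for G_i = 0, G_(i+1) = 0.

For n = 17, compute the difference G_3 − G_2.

4

G_0=17  [base 4] 4^2 + 1  →[4↦5]→  5^2 + 1 = 26  −1 ⇒ G_1=25
G_1=25  [base 5] 5^2  →[5↦6]→  6^2 = 36  −1 ⇒ G_2=35
G_2=35  [base 6] 5·6 + 5  →[6↦7]→  5·7 + 5 = 40  −1 ⇒ G_3=39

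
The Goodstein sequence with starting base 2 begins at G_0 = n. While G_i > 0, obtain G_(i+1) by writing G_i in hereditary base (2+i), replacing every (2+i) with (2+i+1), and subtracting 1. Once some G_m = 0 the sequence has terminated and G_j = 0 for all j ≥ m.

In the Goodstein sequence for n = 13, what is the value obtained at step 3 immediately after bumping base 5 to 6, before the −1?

280712

step 0: 13 = 2^(2 + 1) + 2^2 + 1; sub 3 for 2: 3^(3 + 1) + 3^3 + 1; = 109; G_1 = 109−1 = 108
step 1: 108 = 3^(3 + 1) + 3^3; sub 4 for 3: 4^(4 + 1) + 4^4; = 1280; G_2 = 1280−1 = 1279
step 2: 1279 = 4^(4 + 1) + 3·4^3 + 3·4^2 + 3·4 + 3; sub 5 for 4: 5^(5 + 1) + 3·5^3 + 3·5^2 + 3·5 + 3; = 16093; G_3 = 16093−1 = 16092
step 3: 16092 = 5^(5 + 1) + 3·5^3 + 3·5^2 + 3·5 + 2; sub 6 for 5: 6^(6 + 1) + 3·6^3 + 3·6^2 + 3·6 + 2; = 280712; G_4 = 280712−1 = 280711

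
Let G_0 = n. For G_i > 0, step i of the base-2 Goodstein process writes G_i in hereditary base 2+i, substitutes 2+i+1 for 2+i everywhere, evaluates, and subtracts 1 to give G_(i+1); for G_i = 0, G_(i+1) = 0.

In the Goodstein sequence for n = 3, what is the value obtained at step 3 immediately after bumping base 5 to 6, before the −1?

i=0: 3 = 2 + 1 (b=2); 2→3: 3 + 1 = 4; 4−1 = 3
i=1: 3 = 3 (b=3); 3→4: 4 = 4; 4−1 = 3
i=2: 3 = 3 (b=4); 4→5: 3 = 3; 3−1 = 2
i=3: 2 = 2 (b=5); 5→6: 2 = 2; 2−1 = 1

2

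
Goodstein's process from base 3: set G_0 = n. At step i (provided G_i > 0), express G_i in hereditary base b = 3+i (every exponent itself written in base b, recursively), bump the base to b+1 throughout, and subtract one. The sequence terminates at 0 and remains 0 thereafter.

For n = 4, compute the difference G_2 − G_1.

0

G_0 = 4. HB_3(4) = 3 + 1. Bump = 5. G_1 = 4.
G_1 = 4. HB_4(4) = 4. Bump = 5. G_2 = 4.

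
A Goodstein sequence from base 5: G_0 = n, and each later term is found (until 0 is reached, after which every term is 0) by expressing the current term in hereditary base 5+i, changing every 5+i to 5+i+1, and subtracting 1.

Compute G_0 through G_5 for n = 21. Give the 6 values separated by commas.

21 —HB5→ 4·5 + 1 —bump→ 4·6 + 1 = 25 —(−1)→ 24
24 —HB6→ 4·6 —bump→ 4·7 = 28 —(−1)→ 27
27 —HB7→ 3·7 + 6 —bump→ 3·8 + 6 = 30 —(−1)→ 29
29 —HB8→ 3·8 + 5 —bump→ 3·9 + 5 = 32 —(−1)→ 31
31 —HB9→ 3·9 + 4 —bump→ 3·10 + 4 = 34 —(−1)→ 33

21, 24, 27, 29, 31, 33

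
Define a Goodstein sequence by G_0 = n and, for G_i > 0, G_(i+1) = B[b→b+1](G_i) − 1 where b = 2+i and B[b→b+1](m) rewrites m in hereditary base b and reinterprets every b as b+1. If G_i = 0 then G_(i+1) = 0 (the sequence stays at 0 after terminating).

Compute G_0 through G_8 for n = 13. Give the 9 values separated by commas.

[0] 13 ≡ 2^(2 + 1) + 2^2 + 1 (base 2). Lift 3: 109. −1: 108.
[1] 108 ≡ 3^(3 + 1) + 3^3 (base 3). Lift 4: 1280. −1: 1279.
[2] 1279 ≡ 4^(4 + 1) + 3·4^3 + 3·4^2 + 3·4 + 3 (base 4). Lift 5: 16093. −1: 16092.
[3] 16092 ≡ 5^(5 + 1) + 3·5^3 + 3·5^2 + 3·5 + 2 (base 5). Lift 6: 280712. −1: 280711.
[4] 280711 ≡ 6^(6 + 1) + 3·6^3 + 3·6^2 + 3·6 + 1 (base 6). Lift 7: 5765999. −1: 5765998.
[5] 5765998 ≡ 7^(7 + 1) + 3·7^3 + 3·7^2 + 3·7 (base 7). Lift 8: 134219480. −1: 134219479.
[6] 134219479 ≡ 8^(8 + 1) + 3·8^3 + 3·8^2 + 2·8 + 7 (base 8). Lift 9: 3486786856. −1: 3486786855.
[7] 3486786855 ≡ 9^(9 + 1) + 3·9^3 + 3·9^2 + 2·9 + 6 (base 9). Lift 10: 100000003326. −1: 100000003325.

13, 108, 1279, 16092, 280711, 5765998, 134219479, 3486786855, 100000003325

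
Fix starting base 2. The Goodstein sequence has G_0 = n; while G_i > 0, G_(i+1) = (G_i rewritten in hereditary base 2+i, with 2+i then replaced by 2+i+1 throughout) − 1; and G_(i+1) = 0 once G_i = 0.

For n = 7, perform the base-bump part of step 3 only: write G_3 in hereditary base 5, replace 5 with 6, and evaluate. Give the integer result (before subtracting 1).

(0) 7|_2 = 2^2 + 2 + 1 ↦ 3^3 + 3 + 1|_3 = 31 ⇒ 30
(1) 30|_3 = 3^3 + 3 ↦ 4^4 + 4|_4 = 260 ⇒ 259
(2) 259|_4 = 4^4 + 3 ↦ 5^5 + 3|_5 = 3128 ⇒ 3127
(3) 3127|_5 = 5^5 + 2 ↦ 6^6 + 2|_6 = 46658 ⇒ 46657

46658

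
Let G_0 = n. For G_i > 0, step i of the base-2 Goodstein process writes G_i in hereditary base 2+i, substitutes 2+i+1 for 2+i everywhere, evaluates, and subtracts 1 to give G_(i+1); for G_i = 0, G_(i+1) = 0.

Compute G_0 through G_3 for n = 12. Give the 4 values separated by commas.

12, 107, 1065, 15685

base 2: 12 = 2^(2 + 1) + 2^2; at 3: 3^(3 + 1) + 3^3 = 108; next = 107
base 3: 107 = 3^(3 + 1) + 2·3^2 + 2·3 + 2; at 4: 4^(4 + 1) + 2·4^2 + 2·4 + 2 = 1066; next = 1065
base 4: 1065 = 4^(4 + 1) + 2·4^2 + 2·4 + 1; at 5: 5^(5 + 1) + 2·5^2 + 2·5 + 1 = 15686; next = 15685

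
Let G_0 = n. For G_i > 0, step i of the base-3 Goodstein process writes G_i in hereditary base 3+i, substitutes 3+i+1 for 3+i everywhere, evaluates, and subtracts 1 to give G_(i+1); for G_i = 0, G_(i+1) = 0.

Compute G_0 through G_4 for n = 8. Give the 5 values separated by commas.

8, 9, 10, 11, 11

[0] 8 ≡ 2·3 + 2 (base 3). Lift 4: 10. −1: 9.
[1] 9 ≡ 2·4 + 1 (base 4). Lift 5: 11. −1: 10.
[2] 10 ≡ 2·5 (base 5). Lift 6: 12. −1: 11.
[3] 11 ≡ 6 + 5 (base 6). Lift 7: 12. −1: 11.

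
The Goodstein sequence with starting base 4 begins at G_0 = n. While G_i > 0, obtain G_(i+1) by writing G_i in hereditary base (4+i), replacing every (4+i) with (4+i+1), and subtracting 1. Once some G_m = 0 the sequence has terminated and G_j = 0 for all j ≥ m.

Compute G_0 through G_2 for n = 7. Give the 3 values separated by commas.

G_0=7  [base 4] 4 + 3  →[4↦5]→  5 + 3 = 8  −1 ⇒ G_1=7
G_1=7  [base 5] 5 + 2  →[5↦6]→  6 + 2 = 8  −1 ⇒ G_2=7

7, 7, 7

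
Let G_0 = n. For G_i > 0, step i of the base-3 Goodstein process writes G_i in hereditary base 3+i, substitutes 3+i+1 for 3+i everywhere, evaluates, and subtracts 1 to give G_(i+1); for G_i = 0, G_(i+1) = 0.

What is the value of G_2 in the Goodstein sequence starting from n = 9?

17

[0] 9 ≡ 3^2 (base 3). Lift 4: 16. −1: 15.
[1] 15 ≡ 3·4 + 3 (base 4). Lift 5: 18. −1: 17.
[2] 17 ≡ 3·5 + 2 (base 5). Lift 6: 20. −1: 19.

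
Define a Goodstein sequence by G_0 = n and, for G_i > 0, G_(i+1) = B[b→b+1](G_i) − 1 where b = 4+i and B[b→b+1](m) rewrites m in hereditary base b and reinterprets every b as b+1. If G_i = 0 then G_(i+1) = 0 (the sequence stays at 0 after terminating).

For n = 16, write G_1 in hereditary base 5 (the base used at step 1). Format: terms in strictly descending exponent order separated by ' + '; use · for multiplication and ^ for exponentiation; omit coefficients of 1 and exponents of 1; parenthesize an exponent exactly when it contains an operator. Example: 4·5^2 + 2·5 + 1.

G_0=16  [base 4] 4^2  →[4↦5]→  5^2 = 25  −1 ⇒ G_1=24
G_1=24  [base 5] 4·5 + 4  →[5↦6]→  4·6 + 4 = 28  −1 ⇒ G_2=27

4·5 + 4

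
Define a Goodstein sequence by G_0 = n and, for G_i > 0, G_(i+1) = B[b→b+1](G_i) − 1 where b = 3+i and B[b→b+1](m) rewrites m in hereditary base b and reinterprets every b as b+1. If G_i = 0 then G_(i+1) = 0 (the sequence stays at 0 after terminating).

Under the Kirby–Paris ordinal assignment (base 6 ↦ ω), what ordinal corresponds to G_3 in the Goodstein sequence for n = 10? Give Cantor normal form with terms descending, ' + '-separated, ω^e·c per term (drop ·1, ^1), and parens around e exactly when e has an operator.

ω·4 + 3

i=0: 10 = 3^2 + 1 (b=3); 3→4: 4^2 + 1 = 17; 17−1 = 16
i=1: 16 = 4^2 (b=4); 4→5: 5^2 = 25; 25−1 = 24
i=2: 24 = 4·5 + 4 (b=5); 5→6: 4·6 + 4 = 28; 28−1 = 27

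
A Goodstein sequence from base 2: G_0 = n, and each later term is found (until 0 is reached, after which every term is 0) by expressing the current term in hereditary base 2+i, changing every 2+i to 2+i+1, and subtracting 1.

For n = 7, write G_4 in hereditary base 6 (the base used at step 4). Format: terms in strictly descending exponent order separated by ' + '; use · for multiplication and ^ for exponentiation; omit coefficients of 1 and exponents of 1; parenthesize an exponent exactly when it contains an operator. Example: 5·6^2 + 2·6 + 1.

6^6 + 1

(0) 7|_2 = 2^2 + 2 + 1 ↦ 3^3 + 3 + 1|_3 = 31 ⇒ 30
(1) 30|_3 = 3^3 + 3 ↦ 4^4 + 4|_4 = 260 ⇒ 259
(2) 259|_4 = 4^4 + 3 ↦ 5^5 + 3|_5 = 3128 ⇒ 3127
(3) 3127|_5 = 5^5 + 2 ↦ 6^6 + 2|_6 = 46658 ⇒ 46657
(4) 46657|_6 = 6^6 + 1 ↦ 7^7 + 1|_7 = 823544 ⇒ 823543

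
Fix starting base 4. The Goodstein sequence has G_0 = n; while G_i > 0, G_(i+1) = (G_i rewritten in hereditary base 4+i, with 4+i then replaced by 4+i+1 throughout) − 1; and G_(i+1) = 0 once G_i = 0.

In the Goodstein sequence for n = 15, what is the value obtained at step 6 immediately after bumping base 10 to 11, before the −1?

27

[0] 15 ≡ 3·4 + 3 (base 4). Lift 5: 18. −1: 17.
[1] 17 ≡ 3·5 + 2 (base 5). Lift 6: 20. −1: 19.
[2] 19 ≡ 3·6 + 1 (base 6). Lift 7: 22. −1: 21.
[3] 21 ≡ 3·7 (base 7). Lift 8: 24. −1: 23.
[4] 23 ≡ 2·8 + 7 (base 8). Lift 9: 25. −1: 24.
[5] 24 ≡ 2·9 + 6 (base 9). Lift 10: 26. −1: 25.
[6] 25 ≡ 2·10 + 5 (base 10). Lift 11: 27. −1: 26.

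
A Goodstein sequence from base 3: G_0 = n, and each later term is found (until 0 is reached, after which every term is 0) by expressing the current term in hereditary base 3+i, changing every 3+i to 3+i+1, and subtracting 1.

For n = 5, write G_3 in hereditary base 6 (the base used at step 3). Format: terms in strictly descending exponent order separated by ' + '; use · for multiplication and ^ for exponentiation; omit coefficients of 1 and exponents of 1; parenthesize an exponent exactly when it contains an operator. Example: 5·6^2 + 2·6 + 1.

i=0: 5 = 3 + 2 (b=3); 3→4: 4 + 2 = 6; 6−1 = 5
i=1: 5 = 4 + 1 (b=4); 4→5: 5 + 1 = 6; 6−1 = 5
i=2: 5 = 5 (b=5); 5→6: 6 = 6; 6−1 = 5
i=3: 5 = 5 (b=6); 6→7: 5 = 5; 5−1 = 4

5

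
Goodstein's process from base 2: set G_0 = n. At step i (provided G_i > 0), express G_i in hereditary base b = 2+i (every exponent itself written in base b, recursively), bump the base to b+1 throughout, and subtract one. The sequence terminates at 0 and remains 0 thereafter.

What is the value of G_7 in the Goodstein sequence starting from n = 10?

1937434592

G_0 = 10. HB_2(10) = 2^(2 + 1) + 2. Bump = 84. G_1 = 83.
G_1 = 83. HB_3(83) = 3^(3 + 1) + 2. Bump = 1026. G_2 = 1025.
G_2 = 1025. HB_4(1025) = 4^(4 + 1) + 1. Bump = 15626. G_3 = 15625.
G_3 = 15625. HB_5(15625) = 5^(5 + 1). Bump = 279936. G_4 = 279935.
G_4 = 279935. HB_6(279935) = 5·6^6 + 5·6^5 + 5·6^4 + 5·6^3 + 5·6^2 + 5·6 + 5. Bump = 4215755. G_5 = 4215754.
G_5 = 4215754. HB_7(4215754) = 5·7^7 + 5·7^5 + 5·7^4 + 5·7^3 + 5·7^2 + 5·7 + 4. Bump = 84073324. G_6 = 84073323.
G_6 = 84073323. HB_8(84073323) = 5·8^8 + 5·8^5 + 5·8^4 + 5·8^3 + 5·8^2 + 5·8 + 3. Bump = 1937434593. G_7 = 1937434592.
G_7 = 1937434592. HB_9(1937434592) = 5·9^9 + 5·9^5 + 5·9^4 + 5·9^3 + 5·9^2 + 5·9 + 2. Bump = 50000555552. G_8 = 50000555551.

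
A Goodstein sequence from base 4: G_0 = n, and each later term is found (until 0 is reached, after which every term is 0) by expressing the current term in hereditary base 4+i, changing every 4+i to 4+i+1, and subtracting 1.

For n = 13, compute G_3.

base 4: 13 = 3·4 + 1; at 5: 3·5 + 1 = 16; next = 15
base 5: 15 = 3·5; at 6: 3·6 = 18; next = 17
base 6: 17 = 2·6 + 5; at 7: 2·7 + 5 = 19; next = 18
base 7: 18 = 2·7 + 4; at 8: 2·8 + 4 = 20; next = 19

18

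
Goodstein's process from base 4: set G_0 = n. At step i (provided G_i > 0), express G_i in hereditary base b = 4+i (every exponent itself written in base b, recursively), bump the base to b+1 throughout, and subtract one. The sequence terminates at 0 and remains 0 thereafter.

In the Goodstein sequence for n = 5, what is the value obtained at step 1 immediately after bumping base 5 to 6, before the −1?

6

i=0: 5 = 4 + 1 (b=4); 4→5: 5 + 1 = 6; 6−1 = 5
i=1: 5 = 5 (b=5); 5→6: 6 = 6; 6−1 = 5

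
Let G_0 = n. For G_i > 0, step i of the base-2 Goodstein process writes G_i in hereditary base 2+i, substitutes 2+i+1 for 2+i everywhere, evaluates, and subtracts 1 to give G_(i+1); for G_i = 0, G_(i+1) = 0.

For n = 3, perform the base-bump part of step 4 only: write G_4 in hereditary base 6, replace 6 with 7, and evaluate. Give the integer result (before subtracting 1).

1

G_0=3  [base 2] 2 + 1  →[2↦3]→  3 + 1 = 4  −1 ⇒ G_1=3
G_1=3  [base 3] 3  →[3↦4]→  4 = 4  −1 ⇒ G_2=3
G_2=3  [base 4] 3  →[4↦5]→  3 = 3  −1 ⇒ G_3=2
G_3=2  [base 5] 2  →[5↦6]→  2 = 2  −1 ⇒ G_4=1
G_4=1  [base 6] 1  →[6↦7]→  1 = 1  −1 ⇒ G_5=0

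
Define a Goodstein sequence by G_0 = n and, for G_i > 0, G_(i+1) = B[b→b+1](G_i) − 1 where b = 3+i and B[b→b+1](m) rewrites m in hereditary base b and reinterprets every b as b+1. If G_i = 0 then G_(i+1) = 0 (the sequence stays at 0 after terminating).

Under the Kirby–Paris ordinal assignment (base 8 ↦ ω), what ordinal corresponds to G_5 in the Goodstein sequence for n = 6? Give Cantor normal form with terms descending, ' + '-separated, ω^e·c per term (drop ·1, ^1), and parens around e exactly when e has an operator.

7

G_0=6  [base 3] 2·3  →[3↦4]→  2·4 = 8  −1 ⇒ G_1=7
G_1=7  [base 4] 4 + 3  →[4↦5]→  5 + 3 = 8  −1 ⇒ G_2=7
G_2=7  [base 5] 5 + 2  →[5↦6]→  6 + 2 = 8  −1 ⇒ G_3=7
G_3=7  [base 6] 6 + 1  →[6↦7]→  7 + 1 = 8  −1 ⇒ G_4=7
G_4=7  [base 7] 7  →[7↦8]→  8 = 8  −1 ⇒ G_5=7
G_5=7  [base 8] 7  →[8↦9]→  7 = 7  −1 ⇒ G_6=6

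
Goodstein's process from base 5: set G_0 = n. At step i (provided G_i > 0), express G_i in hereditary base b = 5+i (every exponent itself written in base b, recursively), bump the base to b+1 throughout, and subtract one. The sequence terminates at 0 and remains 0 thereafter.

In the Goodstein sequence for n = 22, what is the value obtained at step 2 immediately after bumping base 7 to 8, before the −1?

32

G_0=22  [base 5] 4·5 + 2  →[5↦6]→  4·6 + 2 = 26  −1 ⇒ G_1=25
G_1=25  [base 6] 4·6 + 1  →[6↦7]→  4·7 + 1 = 29  −1 ⇒ G_2=28
G_2=28  [base 7] 4·7  →[7↦8]→  4·8 = 32  −1 ⇒ G_3=31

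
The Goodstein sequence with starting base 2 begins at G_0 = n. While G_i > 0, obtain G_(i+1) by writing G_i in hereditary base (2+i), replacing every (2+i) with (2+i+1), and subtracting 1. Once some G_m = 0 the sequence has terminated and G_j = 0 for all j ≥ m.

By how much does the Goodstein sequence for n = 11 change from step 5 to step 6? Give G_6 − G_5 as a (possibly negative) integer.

128452926

11 —HB2→ 2^(2 + 1) + 2 + 1 —bump→ 3^(3 + 1) + 3 + 1 = 85 —(−1)→ 84
84 —HB3→ 3^(3 + 1) + 3 —bump→ 4^(4 + 1) + 4 = 1028 —(−1)→ 1027
1027 —HB4→ 4^(4 + 1) + 3 —bump→ 5^(5 + 1) + 3 = 15628 —(−1)→ 15627
15627 —HB5→ 5^(5 + 1) + 2 —bump→ 6^(6 + 1) + 2 = 279938 —(−1)→ 279937
279937 —HB6→ 6^(6 + 1) + 1 —bump→ 7^(7 + 1) + 1 = 5764802 —(−1)→ 5764801
5764801 —HB7→ 7^(7 + 1) —bump→ 8^(8 + 1) = 134217728 —(−1)→ 134217727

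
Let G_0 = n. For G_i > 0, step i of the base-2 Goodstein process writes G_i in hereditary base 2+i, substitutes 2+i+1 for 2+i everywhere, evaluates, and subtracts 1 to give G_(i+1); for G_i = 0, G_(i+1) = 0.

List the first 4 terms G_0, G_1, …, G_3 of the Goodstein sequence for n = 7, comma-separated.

G_0 = 7. HB_2(7) = 2^2 + 2 + 1. Bump = 31. G_1 = 30.
G_1 = 30. HB_3(30) = 3^3 + 3. Bump = 260. G_2 = 259.
G_2 = 259. HB_4(259) = 4^4 + 3. Bump = 3128. G_3 = 3127.

7, 30, 259, 3127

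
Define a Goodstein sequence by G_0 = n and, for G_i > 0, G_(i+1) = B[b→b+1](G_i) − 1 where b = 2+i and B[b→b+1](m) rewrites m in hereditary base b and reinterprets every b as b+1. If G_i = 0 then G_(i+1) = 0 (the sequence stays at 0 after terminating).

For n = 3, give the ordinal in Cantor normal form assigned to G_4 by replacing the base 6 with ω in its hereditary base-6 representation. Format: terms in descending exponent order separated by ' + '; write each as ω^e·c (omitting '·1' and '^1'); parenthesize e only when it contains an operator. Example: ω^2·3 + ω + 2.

G_0 = 3. HB_2(3) = 2 + 1. Bump = 4. G_1 = 3.
G_1 = 3. HB_3(3) = 3. Bump = 4. G_2 = 3.
G_2 = 3. HB_4(3) = 3. Bump = 3. G_3 = 2.
G_3 = 2. HB_5(2) = 2. Bump = 2. G_4 = 1.
G_4 = 1. HB_6(1) = 1. Bump = 1. G_5 = 0.

1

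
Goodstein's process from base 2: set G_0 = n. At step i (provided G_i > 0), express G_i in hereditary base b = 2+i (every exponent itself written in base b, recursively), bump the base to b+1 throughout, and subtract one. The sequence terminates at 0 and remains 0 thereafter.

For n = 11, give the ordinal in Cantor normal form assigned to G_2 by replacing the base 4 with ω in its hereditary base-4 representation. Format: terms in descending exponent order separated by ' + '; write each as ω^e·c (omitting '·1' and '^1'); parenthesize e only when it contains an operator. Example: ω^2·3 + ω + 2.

ω^(ω + 1) + 3

[0] 11 ≡ 2^(2 + 1) + 2 + 1 (base 2). Lift 3: 85. −1: 84.
[1] 84 ≡ 3^(3 + 1) + 3 (base 3). Lift 4: 1028. −1: 1027.
[2] 1027 ≡ 4^(4 + 1) + 3 (base 4). Lift 5: 15628. −1: 15627.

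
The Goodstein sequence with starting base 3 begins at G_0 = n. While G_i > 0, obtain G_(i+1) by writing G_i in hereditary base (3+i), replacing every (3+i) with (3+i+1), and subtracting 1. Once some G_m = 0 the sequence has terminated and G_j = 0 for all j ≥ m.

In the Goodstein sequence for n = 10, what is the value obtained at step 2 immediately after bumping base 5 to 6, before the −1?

28

10 —HB3→ 3^2 + 1 —bump→ 4^2 + 1 = 17 —(−1)→ 16
16 —HB4→ 4^2 —bump→ 5^2 = 25 —(−1)→ 24
24 —HB5→ 4·5 + 4 —bump→ 4·6 + 4 = 28 —(−1)→ 27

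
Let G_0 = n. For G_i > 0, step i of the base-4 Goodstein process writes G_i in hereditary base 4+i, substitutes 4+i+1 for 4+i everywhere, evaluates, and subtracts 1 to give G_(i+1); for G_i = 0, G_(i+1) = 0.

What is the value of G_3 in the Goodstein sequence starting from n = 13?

18

G_0=13  [base 4] 3·4 + 1  →[4↦5]→  3·5 + 1 = 16  −1 ⇒ G_1=15
G_1=15  [base 5] 3·5  →[5↦6]→  3·6 = 18  −1 ⇒ G_2=17
G_2=17  [base 6] 2·6 + 5  →[6↦7]→  2·7 + 5 = 19  −1 ⇒ G_3=18
G_3=18  [base 7] 2·7 + 4  →[7↦8]→  2·8 + 4 = 20  −1 ⇒ G_4=19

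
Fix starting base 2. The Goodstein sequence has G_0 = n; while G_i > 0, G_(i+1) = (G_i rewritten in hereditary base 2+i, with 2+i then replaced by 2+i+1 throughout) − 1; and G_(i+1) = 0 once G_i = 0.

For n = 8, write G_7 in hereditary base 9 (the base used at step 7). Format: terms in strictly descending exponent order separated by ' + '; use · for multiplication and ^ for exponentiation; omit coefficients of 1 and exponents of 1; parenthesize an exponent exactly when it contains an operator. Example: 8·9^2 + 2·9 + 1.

2·9^9 + 2·9^2 + 9 + 2

base 2: 8 = 2^(2 + 1); at 3: 3^(3 + 1) = 81; next = 80
base 3: 80 = 2·3^3 + 2·3^2 + 2·3 + 2; at 4: 2·4^4 + 2·4^2 + 2·4 + 2 = 554; next = 553
base 4: 553 = 2·4^4 + 2·4^2 + 2·4 + 1; at 5: 2·5^5 + 2·5^2 + 2·5 + 1 = 6311; next = 6310
base 5: 6310 = 2·5^5 + 2·5^2 + 2·5; at 6: 2·6^6 + 2·6^2 + 2·6 = 93396; next = 93395
base 6: 93395 = 2·6^6 + 2·6^2 + 6 + 5; at 7: 2·7^7 + 2·7^2 + 7 + 5 = 1647196; next = 1647195
base 7: 1647195 = 2·7^7 + 2·7^2 + 7 + 4; at 8: 2·8^8 + 2·8^2 + 8 + 4 = 33554572; next = 33554571
base 8: 33554571 = 2·8^8 + 2·8^2 + 8 + 3; at 9: 2·9^9 + 2·9^2 + 9 + 3 = 774841152; next = 774841151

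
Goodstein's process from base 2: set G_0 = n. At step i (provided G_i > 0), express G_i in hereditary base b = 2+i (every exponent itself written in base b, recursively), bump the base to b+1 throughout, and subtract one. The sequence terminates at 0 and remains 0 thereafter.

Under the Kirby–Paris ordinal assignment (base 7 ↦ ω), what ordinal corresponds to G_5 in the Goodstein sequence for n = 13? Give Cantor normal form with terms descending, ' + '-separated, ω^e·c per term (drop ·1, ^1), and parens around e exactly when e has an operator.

ω^(ω + 1) + ω^3·3 + ω^2·3 + ω·3

[0] 13 ≡ 2^(2 + 1) + 2^2 + 1 (base 2). Lift 3: 109. −1: 108.
[1] 108 ≡ 3^(3 + 1) + 3^3 (base 3). Lift 4: 1280. −1: 1279.
[2] 1279 ≡ 4^(4 + 1) + 3·4^3 + 3·4^2 + 3·4 + 3 (base 4). Lift 5: 16093. −1: 16092.
[3] 16092 ≡ 5^(5 + 1) + 3·5^3 + 3·5^2 + 3·5 + 2 (base 5). Lift 6: 280712. −1: 280711.
[4] 280711 ≡ 6^(6 + 1) + 3·6^3 + 3·6^2 + 3·6 + 1 (base 6). Lift 7: 5765999. −1: 5765998.
[5] 5765998 ≡ 7^(7 + 1) + 3·7^3 + 3·7^2 + 3·7 (base 7). Lift 8: 134219480. −1: 134219479.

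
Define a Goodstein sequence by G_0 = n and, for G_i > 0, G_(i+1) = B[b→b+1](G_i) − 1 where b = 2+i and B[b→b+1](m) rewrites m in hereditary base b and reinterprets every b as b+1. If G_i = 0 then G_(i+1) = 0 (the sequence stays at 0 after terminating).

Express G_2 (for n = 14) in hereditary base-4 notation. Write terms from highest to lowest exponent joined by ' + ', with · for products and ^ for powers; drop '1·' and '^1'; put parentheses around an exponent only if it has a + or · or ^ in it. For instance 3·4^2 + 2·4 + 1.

4^(4 + 1) + 4^4 + 1

step 0: 14 = 2^(2 + 1) + 2^2 + 2; sub 3 for 2: 3^(3 + 1) + 3^3 + 3; = 111; G_1 = 111−1 = 110
step 1: 110 = 3^(3 + 1) + 3^3 + 2; sub 4 for 3: 4^(4 + 1) + 4^4 + 2; = 1282; G_2 = 1282−1 = 1281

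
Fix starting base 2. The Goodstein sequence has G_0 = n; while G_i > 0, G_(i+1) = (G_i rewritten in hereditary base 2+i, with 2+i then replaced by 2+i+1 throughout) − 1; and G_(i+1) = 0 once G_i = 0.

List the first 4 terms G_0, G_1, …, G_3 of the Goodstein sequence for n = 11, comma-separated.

11, 84, 1027, 15627

[0] 11 ≡ 2^(2 + 1) + 2 + 1 (base 2). Lift 3: 85. −1: 84.
[1] 84 ≡ 3^(3 + 1) + 3 (base 3). Lift 4: 1028. −1: 1027.
[2] 1027 ≡ 4^(4 + 1) + 3 (base 4). Lift 5: 15628. −1: 15627.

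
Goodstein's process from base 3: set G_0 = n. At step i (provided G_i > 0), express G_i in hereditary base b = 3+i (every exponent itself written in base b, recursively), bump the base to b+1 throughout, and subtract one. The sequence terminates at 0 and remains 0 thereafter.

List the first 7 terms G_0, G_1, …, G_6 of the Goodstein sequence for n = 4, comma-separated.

(0) 4|_3 = 3 + 1 ↦ 4 + 1|_4 = 5 ⇒ 4
(1) 4|_4 = 4 ↦ 5|_5 = 5 ⇒ 4
(2) 4|_5 = 4 ↦ 4|_6 = 4 ⇒ 3
(3) 3|_6 = 3 ↦ 3|_7 = 3 ⇒ 2
(4) 2|_7 = 2 ↦ 2|_8 = 2 ⇒ 1
(5) 1|_8 = 1 ↦ 1|_9 = 1 ⇒ 0

4, 4, 4, 3, 2, 1, 0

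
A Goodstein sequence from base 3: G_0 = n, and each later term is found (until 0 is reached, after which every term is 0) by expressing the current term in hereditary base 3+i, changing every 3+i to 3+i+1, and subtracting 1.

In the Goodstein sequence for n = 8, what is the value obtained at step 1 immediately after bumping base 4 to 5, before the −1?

[0] 8 ≡ 2·3 + 2 (base 3). Lift 4: 10. −1: 9.
[1] 9 ≡ 2·4 + 1 (base 4). Lift 5: 11. −1: 10.

11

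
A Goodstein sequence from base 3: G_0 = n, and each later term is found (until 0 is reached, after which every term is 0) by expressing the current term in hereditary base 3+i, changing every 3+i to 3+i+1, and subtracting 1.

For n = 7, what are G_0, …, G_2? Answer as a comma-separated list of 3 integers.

7, 8, 9

G_0 = 7. HB_3(7) = 2·3 + 1. Bump = 9. G_1 = 8.
G_1 = 8. HB_4(8) = 2·4. Bump = 10. G_2 = 9.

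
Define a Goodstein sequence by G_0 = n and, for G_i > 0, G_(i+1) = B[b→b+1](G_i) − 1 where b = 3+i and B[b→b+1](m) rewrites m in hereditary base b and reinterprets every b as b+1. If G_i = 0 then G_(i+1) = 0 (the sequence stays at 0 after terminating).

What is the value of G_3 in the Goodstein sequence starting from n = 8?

[0] 8 ≡ 2·3 + 2 (base 3). Lift 4: 10. −1: 9.
[1] 9 ≡ 2·4 + 1 (base 4). Lift 5: 11. −1: 10.
[2] 10 ≡ 2·5 (base 5). Lift 6: 12. −1: 11.
[3] 11 ≡ 6 + 5 (base 6). Lift 7: 12. −1: 11.

11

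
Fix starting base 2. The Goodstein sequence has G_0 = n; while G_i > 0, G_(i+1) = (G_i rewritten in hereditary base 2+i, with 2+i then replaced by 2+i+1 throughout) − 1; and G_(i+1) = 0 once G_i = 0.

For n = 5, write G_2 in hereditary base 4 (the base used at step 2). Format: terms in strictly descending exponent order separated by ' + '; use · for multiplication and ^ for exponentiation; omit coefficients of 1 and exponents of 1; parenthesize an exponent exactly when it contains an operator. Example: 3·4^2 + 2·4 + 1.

i=0: 5 = 2^2 + 1 (b=2); 2→3: 3^3 + 1 = 28; 28−1 = 27
i=1: 27 = 3^3 (b=3); 3→4: 4^4 = 256; 256−1 = 255
i=2: 255 = 3·4^3 + 3·4^2 + 3·4 + 3 (b=4); 4→5: 3·5^3 + 3·5^2 + 3·5 + 3 = 468; 468−1 = 467

3·4^3 + 3·4^2 + 3·4 + 3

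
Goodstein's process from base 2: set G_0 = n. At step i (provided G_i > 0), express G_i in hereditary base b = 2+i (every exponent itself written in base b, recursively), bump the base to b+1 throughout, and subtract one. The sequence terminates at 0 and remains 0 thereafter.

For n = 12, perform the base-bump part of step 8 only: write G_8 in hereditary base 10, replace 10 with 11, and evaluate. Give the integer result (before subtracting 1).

3138428376975

G_0=12  [base 2] 2^(2 + 1) + 2^2  →[2↦3]→  3^(3 + 1) + 3^3 = 108  −1 ⇒ G_1=107
G_1=107  [base 3] 3^(3 + 1) + 2·3^2 + 2·3 + 2  →[3↦4]→  4^(4 + 1) + 2·4^2 + 2·4 + 2 = 1066  −1 ⇒ G_2=1065
G_2=1065  [base 4] 4^(4 + 1) + 2·4^2 + 2·4 + 1  →[4↦5]→  5^(5 + 1) + 2·5^2 + 2·5 + 1 = 15686  −1 ⇒ G_3=15685
G_3=15685  [base 5] 5^(5 + 1) + 2·5^2 + 2·5  →[5↦6]→  6^(6 + 1) + 2·6^2 + 2·6 = 280020  −1 ⇒ G_4=280019
G_4=280019  [base 6] 6^(6 + 1) + 2·6^2 + 6 + 5  →[6↦7]→  7^(7 + 1) + 2·7^2 + 7 + 5 = 5764911  −1 ⇒ G_5=5764910
G_5=5764910  [base 7] 7^(7 + 1) + 2·7^2 + 7 + 4  →[7↦8]→  8^(8 + 1) + 2·8^2 + 8 + 4 = 134217868  −1 ⇒ G_6=134217867
G_6=134217867  [base 8] 8^(8 + 1) + 2·8^2 + 8 + 3  →[8↦9]→  9^(9 + 1) + 2·9^2 + 9 + 3 = 3486784575  −1 ⇒ G_7=3486784574
G_7=3486784574  [base 9] 9^(9 + 1) + 2·9^2 + 9 + 2  →[9↦10]→  10^(10 + 1) + 2·10^2 + 10 + 2 = 100000000212  −1 ⇒ G_8=100000000211
G_8=100000000211  [base 10] 10^(10 + 1) + 2·10^2 + 10 + 1  →[10↦11]→  11^(11 + 1) + 2·11^2 + 11 + 1 = 3138428376975  −1 ⇒ G_9=3138428376974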